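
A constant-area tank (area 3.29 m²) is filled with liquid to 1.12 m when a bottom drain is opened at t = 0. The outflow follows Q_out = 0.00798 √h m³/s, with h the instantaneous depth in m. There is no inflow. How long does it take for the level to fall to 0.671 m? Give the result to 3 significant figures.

197 s

With no inflow, A dh/dt = −0.00798 √h.
This is separable: 2 d(√h)/dt = −0.00798/A, so √h = √h₀ − (0.00798/(2A)) t.
t = 2A(√h₀ − √h)/0.00798 = 2·3.29·(√1.12 − √0.671)/0.00798
  = 6.5800 × (1.0583 − 0.81915) / 0.00798 = 197.20 s.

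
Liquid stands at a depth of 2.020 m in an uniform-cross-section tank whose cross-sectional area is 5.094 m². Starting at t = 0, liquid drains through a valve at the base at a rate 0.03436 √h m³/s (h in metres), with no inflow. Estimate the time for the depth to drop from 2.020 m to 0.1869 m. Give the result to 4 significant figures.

293.2 s

With no inflow, A dh/dt = −0.03436 √h.
Separate and integrate: 2(√h − √h₀) = −(0.03436/A) t.
t = 2A(√h₀ − √h)/0.03436 = 2·5.094·(√2.020 − √0.1869)/0.03436
  = 10.1880 × (1.42127 − 0.432319) / 0.03436 = 293.230 s.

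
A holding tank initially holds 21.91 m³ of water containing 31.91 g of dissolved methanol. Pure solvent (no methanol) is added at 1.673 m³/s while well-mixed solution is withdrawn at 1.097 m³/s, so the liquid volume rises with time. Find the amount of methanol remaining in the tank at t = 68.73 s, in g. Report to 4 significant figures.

Total volume: dV/dt = Q_in − Q_out = 0.576000 m³/s, so V(t) = 21.91 + 0.576000 t and V(68.73) = 61.4985 m³.
Solute balance: dm/dt = 0 − Q_out C = −Q_out m/V(t).
dm/m = −Q_out dt/(V₀ + 0.576000 t); integrating gives ln(m/m₀) = −(Q_out/(Q_in−Q_out)) ln(V/V₀).
m = m₀ (V₀/V)^(Q_out/(Q_in−Q_out)) = 31.91 × (21.91/61.4985)^(1.90451) = 4.46973 g.

4.470 g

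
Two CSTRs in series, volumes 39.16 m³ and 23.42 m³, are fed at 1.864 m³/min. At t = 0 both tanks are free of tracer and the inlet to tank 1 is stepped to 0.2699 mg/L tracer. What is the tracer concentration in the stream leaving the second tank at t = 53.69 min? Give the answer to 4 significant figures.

Each tank obeys Vᵢ dCᵢ/dt = Q(Cᵢ₋₁ − Cᵢ), so τᵢ = Vᵢ/Q.
τ₁ = 39.16/1.864 = 21.0086 min; τ₂ = 23.42/1.864 = 12.5644 min.
Tank 1: C₁ = C_in(1 − e^(−t/τ₁)). Tank 2 (τ₁ ≠ τ₂): C₂ = C_in[1 − (τ₁ e^(−t/τ₁) − τ₂ e^(−t/τ₂))/(τ₁ − τ₂)].
At t = 53.69: e^(−t/τ₁) = 0.0776439, e^(−t/τ₂) = 0.0139372.
C₂ = 0.2699·[1 − (21.0086·0.0776439 − 12.5644·0.0139372)/(8.44421)] = 0.2699·0.827565 = 0.223360 mg/L.

0.2234 mg/L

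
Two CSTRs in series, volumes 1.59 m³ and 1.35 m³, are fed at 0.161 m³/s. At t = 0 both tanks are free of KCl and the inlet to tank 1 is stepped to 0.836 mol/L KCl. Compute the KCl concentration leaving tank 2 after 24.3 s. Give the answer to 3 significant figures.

0.622 mol/L

Time constants: τᵢ = Vᵢ/Q for each well-mixed tank.
τ₁ = 1.59/0.161 = 9.8758 s; τ₂ = 1.35/0.161 = 8.3851 s.
Solving the cascade with C₁(0)=C₂(0)=0 gives C₂(t) = C_in[1 − (τ₁ e^(−t/τ₁) − τ₂ e^(−t/τ₂))/(τ₁ − τ₂)].
At t = 24.3: e^(−t/τ₁) = 0.085387, e^(−t/τ₂) = 0.055133.
C₂ = 0.836·[1 − (9.8758·0.085387 − 8.3851·0.055133)/(1.4907)] = 0.836·0.74444 = 0.62235 mol/L.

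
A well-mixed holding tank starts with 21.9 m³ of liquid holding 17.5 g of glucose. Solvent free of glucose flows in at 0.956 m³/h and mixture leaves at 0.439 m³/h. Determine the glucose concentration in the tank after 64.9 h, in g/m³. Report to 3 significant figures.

0.143 g/m³

Let m(t) be the amount of glucose. Volume: V(t) = V₀ + (Q_in − Q_out) t = 21.9 + 0.51700 t; V(64.9) = 55.453 m³.
Solute balance: dm/dt = 0 − Q_out C = −Q_out m/V(t).
Separate: dm/m = −Q_out dt/V(t) ⇒ ln(m/m₀) = −(Q_out/(Q_in−Q_out)) ln(V/V₀).
m = m₀ (V₀/V)^(Q_out/(Q_in−Q_out)) = 17.5 × (21.9/55.453)^(0.84913) = 7.9511 g.
C = m/V = 7.9511/55.453 = 0.14338 g/m³.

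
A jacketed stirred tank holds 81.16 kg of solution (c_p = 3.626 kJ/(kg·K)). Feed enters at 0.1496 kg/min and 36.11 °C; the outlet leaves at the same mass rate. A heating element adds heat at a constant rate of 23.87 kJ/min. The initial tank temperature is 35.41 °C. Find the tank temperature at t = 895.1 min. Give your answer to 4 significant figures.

71.53 °C

Heat balance on the well-mixed liquid: M c_p dT/dt = ṁ c_p (T_in − T) + 23.87.
Rearrange: dT/dt = (T_ss − T)/τ with τ = M/ṁ = 542.513 min and T_ss = T_in + Q̇/(ṁ c_p) = 80.1141 °C.
Solution: T(t) = T_ss + (T₀ − T_ss) e^(−t/τ).
T(895.1) = 80.1141 + (-44.7041)·e^(−895.1/542.513) = 80.1141 + (-44.7041)·0.192067 = 71.5279 °C.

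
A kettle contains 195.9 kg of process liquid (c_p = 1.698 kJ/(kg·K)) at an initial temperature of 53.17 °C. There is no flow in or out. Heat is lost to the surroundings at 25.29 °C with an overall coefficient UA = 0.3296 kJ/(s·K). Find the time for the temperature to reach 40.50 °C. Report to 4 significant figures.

611.5 s

Unsteady energy balance on the tank contents: M c_p dT/dt = −UA(T − T_amb).
τ = M c_p/UA = 1009.22 s; T_ss = T_amb = 25.2900 °C.
T(t) = T_ss + (T₀ − T_ss)e^(−t/τ); set T = 40.50:
t = −τ ln[(T − T_ss)/(T₀ − T_ss)] = −1009.22 · ln(0.545552) = 611.542 s.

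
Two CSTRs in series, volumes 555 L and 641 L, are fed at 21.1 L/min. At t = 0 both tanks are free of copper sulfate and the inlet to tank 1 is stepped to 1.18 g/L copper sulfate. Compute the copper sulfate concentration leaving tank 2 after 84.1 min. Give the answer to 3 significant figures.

Time constants: τᵢ = Vᵢ/Q for each well-mixed tank.
τ₁ = 555/21.1 = 26.303 min; τ₂ = 641/21.1 = 30.379 min.
Tank 1: C₁ = C_in(1 − e^(−t/τ₁)). Tank 2 (τ₁ ≠ τ₂): C₂ = C_in[1 − (τ₁ e^(−t/τ₁) − τ₂ e^(−t/τ₂))/(τ₁ − τ₂)].
At t = 84.1: e^(−t/τ₁) = 0.040872, e^(−t/τ₂) = 0.062766.
C₂ = 1.18·[1 − (26.303·0.040872 − 30.379·0.062766)/(-4.0758)] = 1.18·0.79594 = 0.93921 g/L.

0.939 g/L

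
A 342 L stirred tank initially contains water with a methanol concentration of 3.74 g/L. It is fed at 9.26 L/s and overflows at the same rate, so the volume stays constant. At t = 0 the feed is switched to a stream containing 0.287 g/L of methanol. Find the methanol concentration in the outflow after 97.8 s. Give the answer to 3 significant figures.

Unsteady species balance (constant V, well mixed): V dC/dt = Q(C_in − C).
So dC/dt = (C_in − C)/τ with τ = V/Q = 342/9.26 = 36.933 s.
Integrating: C(t) = C_in + (C₀ − C_in) e^(−t/τ).
C(97.8) = 0.287 + (3.74 − 0.287)·e^(−97.8/36.933) = 0.287 + (3.4530)·0.070790 = 0.53144 g/L.

0.531 g/L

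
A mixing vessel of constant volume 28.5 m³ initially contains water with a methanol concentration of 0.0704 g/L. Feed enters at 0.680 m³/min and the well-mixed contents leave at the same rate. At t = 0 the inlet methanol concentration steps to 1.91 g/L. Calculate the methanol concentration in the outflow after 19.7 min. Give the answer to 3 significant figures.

0.760 g/L

Transient balance on the dissolved component: V dC/dt = Q(C_in − C).
Rewrite as dC/dt + C/τ = C_in/τ, τ = V/Q = 41.912 min.
C approaches C_in exponentially: C(t) = C_in + (C₀ − C_in) e^(−t/τ).
C(19.7) = 1.91 + (0.0704 − 1.91)·e^(−19.7/41.912) = 1.91 + (-1.8396)·0.62498 = 0.76029 g/L.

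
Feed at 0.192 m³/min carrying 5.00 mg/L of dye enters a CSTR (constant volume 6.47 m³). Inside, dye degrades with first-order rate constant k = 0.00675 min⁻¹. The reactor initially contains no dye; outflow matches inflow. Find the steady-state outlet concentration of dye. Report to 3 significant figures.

Accumulation = in − out − consumed: V dC/dt = Q C_in − Q C − k V C.
Steady state (dC/dt = 0): C_ss = Q C_in/(Q + kV) = C_in/(1 + kV/Q).
C_ss = 0.192·5.00/(0.192 + 0.00675·6.47) = 0.96000/0.23567 = 4.0734 mg/L.

4.07 mg/L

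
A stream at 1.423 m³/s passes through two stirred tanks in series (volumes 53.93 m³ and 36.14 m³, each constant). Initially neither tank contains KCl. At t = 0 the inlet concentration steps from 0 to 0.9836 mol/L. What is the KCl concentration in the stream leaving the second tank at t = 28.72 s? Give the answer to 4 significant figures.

Each tank obeys Vᵢ dCᵢ/dt = Q(Cᵢ₋₁ − Cᵢ), so τᵢ = Vᵢ/Q.
τ₁ = 53.93/1.423 = 37.8988 s; τ₂ = 36.14/1.423 = 25.3970 s.
Solving the cascade with C₁(0)=C₂(0)=0 gives C₂(t) = C_in[1 − (τ₁ e^(−t/τ₁) − τ₂ e^(−t/τ₂))/(τ₁ − τ₂)].
At t = 28.72: e^(−t/τ₁) = 0.468693, e^(−t/τ₂) = 0.322762.
C₂ = 0.9836·[1 − (37.8988·0.468693 − 25.3970·0.322762)/(12.5018)] = 0.9836·0.234852 = 0.231000 mol/L.

0.2310 mol/L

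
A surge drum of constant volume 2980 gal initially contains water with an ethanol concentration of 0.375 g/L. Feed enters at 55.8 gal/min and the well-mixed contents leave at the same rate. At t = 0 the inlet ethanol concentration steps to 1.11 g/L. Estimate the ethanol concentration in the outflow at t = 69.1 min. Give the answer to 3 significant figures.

Species balance on the tank: V dC/dt = Q(C_in − C).
Rewrite as dC/dt + C/τ = C_in/τ, τ = V/Q = 53.405 min.
Integrating: C(t) = C_in + (C₀ − C_in) e^(−t/τ).
C(69.1) = 1.11 + (0.375 − 1.11)·e^(−69.1/53.405) = 1.11 + (-0.73500)·0.27420 = 0.90846 g/L.

0.908 g/L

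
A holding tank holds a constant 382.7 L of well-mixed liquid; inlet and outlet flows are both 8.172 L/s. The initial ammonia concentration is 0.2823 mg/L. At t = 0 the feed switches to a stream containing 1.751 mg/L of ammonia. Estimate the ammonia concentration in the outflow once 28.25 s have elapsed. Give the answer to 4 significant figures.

0.9476 mg/L

Species balance on the tank: V dC/dt = Q(C_in − C).
So dC/dt = (C_in − C)/τ with τ = V/Q = 382.7/8.172 = 46.8306 s.
Solution: C(t) = C_in + (C₀ − C_in) e^(−t/τ).
C(28.25) = 1.751 + (0.2823 − 1.751)·e^(−28.25/46.8306) = 1.751 + (-1.46870)·0.547038 = 0.947566 mg/L.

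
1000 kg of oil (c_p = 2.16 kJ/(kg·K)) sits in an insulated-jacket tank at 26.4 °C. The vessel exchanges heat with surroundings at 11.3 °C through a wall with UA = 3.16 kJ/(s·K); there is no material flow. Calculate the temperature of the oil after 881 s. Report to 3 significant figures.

First-law balance (no shaft work): M c_p dT/dt = −UA(T − T_amb).
dT/dt = (T_ss − T)/τ with T_ss = T_amb = 11.300 °C, τ = M c_p/UA = 1000·2.16/3.16 = 683.54 s.
T approaches T_ss exponentially: T(t) = T_ss + (T₀ − T_ss) e^(−t/τ).
T(881) = 11.300 + (15.100)·0.27558 = 15.461 °C.

15.5 °C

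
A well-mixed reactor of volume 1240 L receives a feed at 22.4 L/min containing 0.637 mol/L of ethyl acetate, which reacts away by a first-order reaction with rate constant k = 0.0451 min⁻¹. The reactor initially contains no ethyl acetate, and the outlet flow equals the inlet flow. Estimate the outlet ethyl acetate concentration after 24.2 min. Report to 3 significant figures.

0.143 mol/L

Species balance: V dC/dt = Q C_in − Q C − k V C.
This is linear with rate a = Q/V + k = 0.063165 min⁻¹.
C_ss = Q C_in/(Q + kV) = 0.18218 mol/L; C(t) = C_ss + (C₀ − C_ss) e^(−a t).
C(24.2) = 0.18218 + (-0.18218)·e^(−0.063165·24.2) = 0.18218 + (-0.18218)·0.21684 = 0.14267 mol/L.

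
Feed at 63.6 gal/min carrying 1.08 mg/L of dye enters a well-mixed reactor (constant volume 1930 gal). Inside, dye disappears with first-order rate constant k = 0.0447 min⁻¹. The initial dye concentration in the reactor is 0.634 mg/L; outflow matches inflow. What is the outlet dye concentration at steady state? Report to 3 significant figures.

Species balance: V dC/dt = Q C_in − Q C − k V C.
Steady state (dC/dt = 0): C_ss = Q C_in/(Q + kV) = C_in/(1 + kV/Q).
C_ss = 63.6·1.08/(63.6 + 0.0447·1930) = 68.688/149.87 = 0.45831 mg/L.

0.458 mg/L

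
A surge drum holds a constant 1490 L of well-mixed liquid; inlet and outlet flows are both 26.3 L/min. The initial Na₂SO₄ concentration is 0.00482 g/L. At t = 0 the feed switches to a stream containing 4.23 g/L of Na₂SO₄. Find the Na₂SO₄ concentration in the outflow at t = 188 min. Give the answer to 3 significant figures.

4.08 g/L

Accumulation = in − out for the solute gives V dC/dt = Q(C_in − C).
Time constant τ = V/Q = 1490/26.3 = 56.654 min.
C approaches C_in exponentially: C(t) = C_in + (C₀ − C_in) e^(−t/τ).
C(188) = 4.23 + (0.00482 − 4.23)·e^(−188/56.654) = 4.23 + (-4.2252)·0.036211 = 4.0770 g/L.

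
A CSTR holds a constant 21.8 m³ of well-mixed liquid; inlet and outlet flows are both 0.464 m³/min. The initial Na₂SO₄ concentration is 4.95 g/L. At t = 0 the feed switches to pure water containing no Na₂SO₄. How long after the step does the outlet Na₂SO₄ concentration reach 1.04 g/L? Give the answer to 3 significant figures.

73.3 min

Transient balance on the dissolved component: V dC/dt = Q(C_in − C), so τ = V/Q = 46.983 min.
C(t) = C_in + (C₀ − C_in) e^(−t/τ). Set C = 1.04 and solve for t:
e^(−t/τ) = (C − C_in)/(C₀ − C_in) = (1.04 − 0)/(4.95 − 0) = 0.21010
t = −τ ln(…) = 46.983 × 1.5602 = 73.301 min.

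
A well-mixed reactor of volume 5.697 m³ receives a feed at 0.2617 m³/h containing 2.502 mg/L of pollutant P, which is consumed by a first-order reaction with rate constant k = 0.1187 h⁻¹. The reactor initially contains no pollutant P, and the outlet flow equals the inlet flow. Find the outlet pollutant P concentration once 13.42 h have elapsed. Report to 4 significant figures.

Species balance: V dC/dt = Q C_in − Q C − k V C.
dC/dt = (Q/V) C_in − (Q/V + k) C; effective rate a = Q/V + k = 0.0459365 + 0.1187 = 0.164636 h⁻¹.
C_ss = Q C_in/(Q + kV) = 0.698102 mg/L; C(t) = C_ss + (C₀ − C_ss) e^(−a t).
C(13.42) = 0.698102 + (-0.698102)·e^(−0.164636·13.42) = 0.698102 + (-0.698102)·0.109764 = 0.621475 mg/L.

0.6215 mg/L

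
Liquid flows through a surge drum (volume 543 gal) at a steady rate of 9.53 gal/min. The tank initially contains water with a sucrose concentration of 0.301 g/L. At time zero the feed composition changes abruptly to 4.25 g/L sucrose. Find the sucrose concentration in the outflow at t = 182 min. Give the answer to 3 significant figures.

Species balance on the tank: V dC/dt = Q(C_in − C).
Time constant τ = V/Q = 543/9.53 = 56.978 min.
Integrating: C(t) = C_in + (C₀ − C_in) e^(−t/τ).
C(182) = 4.25 + (0.301 − 4.25)·e^(−182/56.978) = 4.25 + (-3.9490)·0.040999 = 4.0881 g/L.

4.09 g/L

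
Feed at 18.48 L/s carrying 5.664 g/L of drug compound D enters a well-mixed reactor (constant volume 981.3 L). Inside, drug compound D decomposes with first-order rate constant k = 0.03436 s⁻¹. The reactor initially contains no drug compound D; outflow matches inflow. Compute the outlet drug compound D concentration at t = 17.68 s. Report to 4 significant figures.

Species balance: V dC/dt = Q C_in − Q C − k V C.
dC/dt = (Q/V) C_in − (Q/V + k) C; effective rate a = Q/V + k = 0.0188322 + 0.03436 = 0.0531922 s⁻¹.
C_ss = Q C_in/(Q + kV) = 2.00528 g/L; C(t) = C_ss + (C₀ − C_ss) e^(−a t).
C(17.68) = 2.00528 + (-2.00528)·e^(−0.0531922·17.68) = 2.00528 + (-2.00528)·0.390457 = 1.22231 g/L.

1.222 g/L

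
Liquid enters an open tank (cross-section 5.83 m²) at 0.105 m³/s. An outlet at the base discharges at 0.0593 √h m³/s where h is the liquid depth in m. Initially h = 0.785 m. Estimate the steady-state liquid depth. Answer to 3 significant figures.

Unsteady balance on liquid volume: A dh/dt = Q_in − 0.0593 √h. At steady state dh/dt = 0:
Q_in = 0.0593 √h_ss ⇒ √h_ss = 0.105/0.0593 = 1.7707.
h_ss = 1.7707² = 3.1352 m. (Since h₀ = 0.785 m < h_ss, the level will rise toward this value.)

3.14 m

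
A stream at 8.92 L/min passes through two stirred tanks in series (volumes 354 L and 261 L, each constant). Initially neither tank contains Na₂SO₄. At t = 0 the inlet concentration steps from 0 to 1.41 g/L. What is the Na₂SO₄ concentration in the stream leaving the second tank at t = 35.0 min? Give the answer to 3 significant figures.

Time constants: τᵢ = Vᵢ/Q for each well-mixed tank.
τ₁ = 354/8.92 = 39.686 min; τ₂ = 261/8.92 = 29.260 min.
Solving the cascade with C₁(0)=C₂(0)=0 gives C₂(t) = C_in[1 − (τ₁ e^(−t/τ₁) − τ₂ e^(−t/τ₂))/(τ₁ − τ₂)].
At t = 35.0: e^(−t/τ₁) = 0.41399, e^(−t/τ₂) = 0.30235.
C₂ = 1.41·[1 − (39.686·0.41399 − 29.260·0.30235)/(10.426)] = 1.41·0.27271 = 0.38452 g/L.

0.385 g/L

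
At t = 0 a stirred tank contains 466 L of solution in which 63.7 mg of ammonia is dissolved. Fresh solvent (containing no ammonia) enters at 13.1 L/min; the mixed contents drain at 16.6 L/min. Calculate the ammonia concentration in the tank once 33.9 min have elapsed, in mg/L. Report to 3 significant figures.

0.0455 mg/L

Total volume: dV/dt = Q_in − Q_out = -3.5000 L/min, so V(t) = 466 − 3.5000 t and V(33.9) = 347.35 L.
No ammonia enters, so dm/dt = −Q_out · (m/V).
dm/m = −Q_out dt/(V₀ − 3.5000 t); integrating gives ln(m/m₀) = −(Q_out/(Q_in−Q_out)) ln(V/V₀).
m = m₀ (V₀/V)^(Q_out/(Q_in−Q_out)) = 63.7 × (466/347.35)^(-4.7429) = 15.807 mg.
C = m/V = 15.807/347.35 = 0.045509 mg/L.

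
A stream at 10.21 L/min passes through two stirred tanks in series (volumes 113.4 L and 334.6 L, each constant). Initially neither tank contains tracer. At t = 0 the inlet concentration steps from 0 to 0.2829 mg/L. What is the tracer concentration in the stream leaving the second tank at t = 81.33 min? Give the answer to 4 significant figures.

Each tank obeys Vᵢ dCᵢ/dt = Q(Cᵢ₋₁ − Cᵢ), so τᵢ = Vᵢ/Q.
τ₁ = 113.4/10.21 = 11.1068 min; τ₂ = 334.6/10.21 = 32.7718 min.
Solving the cascade with C₁(0)=C₂(0)=0 gives C₂(t) = C_in[1 − (τ₁ e^(−t/τ₁) − τ₂ e^(−t/τ₂))/(τ₁ − τ₂)].
At t = 81.33: e^(−t/τ₁) = 0.000660463, e^(−t/τ₂) = 0.0836004.
C₂ = 0.2829·[1 − (11.1068·0.000660463 − 32.7718·0.0836004)/(-21.6650)] = 0.2829·0.873880 = 0.247221 mg/L.

0.2472 mg/L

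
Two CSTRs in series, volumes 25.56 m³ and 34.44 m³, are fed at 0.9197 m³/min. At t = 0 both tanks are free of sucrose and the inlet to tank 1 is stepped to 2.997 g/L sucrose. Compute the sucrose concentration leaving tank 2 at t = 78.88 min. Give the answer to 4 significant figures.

Time constants: τᵢ = Vᵢ/Q for each well-mixed tank.
τ₁ = 25.56/0.9197 = 27.7917 min; τ₂ = 34.44/0.9197 = 37.4470 min.
Solving the cascade with C₁(0)=C₂(0)=0 gives C₂(t) = C_in[1 − (τ₁ e^(−t/τ₁) − τ₂ e^(−t/τ₂))/(τ₁ − τ₂)].
At t = 78.88: e^(−t/τ₁) = 0.0585274, e^(−t/τ₂) = 0.121670.
C₂ = 2.997·[1 − (27.7917·0.0585274 − 37.4470·0.121670)/(-9.65532)] = 2.997·0.696582 = 2.08766 g/L.

2.088 g/L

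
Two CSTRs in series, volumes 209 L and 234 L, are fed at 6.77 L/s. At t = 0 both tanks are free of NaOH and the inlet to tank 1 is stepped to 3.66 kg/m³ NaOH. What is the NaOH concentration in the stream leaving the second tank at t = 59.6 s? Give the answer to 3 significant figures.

Time constants: τᵢ = Vᵢ/Q for each well-mixed tank.
τ₁ = 209/6.77 = 30.871 s; τ₂ = 234/6.77 = 34.564 s.
Tank 1: C₁ = C_in(1 − e^(−t/τ₁)). Tank 2 (τ₁ ≠ τ₂): C₂ = C_in[1 − (τ₁ e^(−t/τ₁) − τ₂ e^(−t/τ₂))/(τ₁ − τ₂)].
At t = 59.6: e^(−t/τ₁) = 0.14506, e^(−t/τ₂) = 0.17829.
C₂ = 3.66·[1 − (30.871·0.14506 − 34.564·0.17829)/(-3.6928)] = 3.66·0.54390 = 1.9907 kg/m³.

1.99 kg/m³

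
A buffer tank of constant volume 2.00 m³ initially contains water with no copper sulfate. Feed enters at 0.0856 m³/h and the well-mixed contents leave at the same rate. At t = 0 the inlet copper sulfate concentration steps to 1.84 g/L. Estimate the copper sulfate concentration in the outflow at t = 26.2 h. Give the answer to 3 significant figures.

1.24 g/L

Unsteady species balance (constant V, well mixed): V dC/dt = Q(C_in − C).
Time constant τ = V/Q = 2.00/0.0856 = 23.364 h.
This is linear first-order; C(t) = C_in + (C₀ − C_in) e^(−t/τ).
C(26.2) = 1.84 + (0 − 1.84)·e^(−26.2/23.364) = 1.84 + (-1.8400)·0.32584 = 1.2405 g/L.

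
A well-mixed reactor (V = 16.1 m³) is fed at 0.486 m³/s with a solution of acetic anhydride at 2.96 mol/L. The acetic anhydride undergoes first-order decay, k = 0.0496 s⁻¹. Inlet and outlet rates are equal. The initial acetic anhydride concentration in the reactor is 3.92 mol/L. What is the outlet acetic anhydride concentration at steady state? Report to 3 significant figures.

1.12 mol/L

Accumulation = in − out − consumed: V dC/dt = Q C_in − Q C − k V C.
Steady state (dC/dt = 0): C_ss = Q C_in/(Q + kV) = C_in/(1 + kV/Q).
C_ss = 0.486·2.96/(0.486 + 0.0496·16.1) = 1.4386/1.2846 = 1.1199 mol/L.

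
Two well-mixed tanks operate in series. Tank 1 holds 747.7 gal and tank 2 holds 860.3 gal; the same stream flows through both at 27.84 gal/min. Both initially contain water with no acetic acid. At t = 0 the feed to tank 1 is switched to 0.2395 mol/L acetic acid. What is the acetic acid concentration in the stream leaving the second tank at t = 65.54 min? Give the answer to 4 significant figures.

0.1586 mol/L

Species balance on tank i: dCᵢ/dt = (Cᵢ₋₁ − Cᵢ)/τᵢ with τᵢ = Vᵢ/Q.
τ₁ = 747.7/27.84 = 26.8570 min; τ₂ = 860.3/27.84 = 30.9016 min.
Tank 1: C₁ = C_in(1 − e^(−t/τ₁)). Tank 2 (τ₁ ≠ τ₂): C₂ = C_in[1 − (τ₁ e^(−t/τ₁) − τ₂ e^(−t/τ₂))/(τ₁ − τ₂)].
At t = 65.54: e^(−t/τ₁) = 0.0871322, e^(−t/τ₂) = 0.119920.
C₂ = 0.2395·[1 − (26.8570·0.0871322 − 30.9016·0.119920)/(-4.04454)] = 0.2395·0.662356 = 0.158634 mol/L.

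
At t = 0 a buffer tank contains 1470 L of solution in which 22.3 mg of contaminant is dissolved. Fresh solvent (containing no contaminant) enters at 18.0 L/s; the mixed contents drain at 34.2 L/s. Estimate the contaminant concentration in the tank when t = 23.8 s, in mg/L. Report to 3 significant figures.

Let m(t) be the amount of contaminant. Volume: V(t) = V₀ + (Q_in − Q_out) t = 1470 − 16.200 t; V(23.8) = 1084.4 L.
Solute balance: dm/dt = 0 − Q_out C = −Q_out m/V(t).
Separate: dm/m = −Q_out dt/V(t) ⇒ ln(m/m₀) = −(Q_out/(Q_in−Q_out)) ln(V/V₀).
m = m₀ (V₀/V)^(Q_out/(Q_in−Q_out)) = 22.3 × (1470/1084.4)^(-2.1111) = 11.733 mg.
C = m/V = 11.733/1084.4 = 0.010819 mg/L.

0.0108 mg/L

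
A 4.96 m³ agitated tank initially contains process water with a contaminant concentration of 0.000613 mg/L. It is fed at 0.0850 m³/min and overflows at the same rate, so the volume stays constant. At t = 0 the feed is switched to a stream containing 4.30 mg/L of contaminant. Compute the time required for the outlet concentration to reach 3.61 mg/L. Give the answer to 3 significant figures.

107 min

Species balance: V dC/dt = Q(C_in − C) ⇒ τ = V/Q = 58.353 min.
C(t) = C_in + (C₀ − C_in) e^(−t/τ). Set C = 3.61 and solve for t:
e^(−t/τ) = (C − C_in)/(C₀ − C_in) = (3.61 − 4.30)/(0.000613 − 4.30) = 0.16049
t = −τ ln(…) = 58.353 × 1.8295 = 106.76 min.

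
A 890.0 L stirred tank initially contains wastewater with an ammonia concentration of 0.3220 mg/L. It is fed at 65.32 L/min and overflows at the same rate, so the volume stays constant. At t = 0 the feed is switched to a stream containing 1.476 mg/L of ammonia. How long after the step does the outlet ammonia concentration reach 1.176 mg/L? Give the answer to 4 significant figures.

Species balance: V dC/dt = Q(C_in − C) ⇒ τ = V/Q = 13.6252 min.
C(t) = C_in + (C₀ − C_in) e^(−t/τ). Set C = 1.176 and solve for t:
e^(−t/τ) = (C − C_in)/(C₀ − C_in) = (1.176 − 1.476)/(0.3220 − 1.476) = 0.259965
t = −τ ln(…) = 13.6252 × 1.34721 = 18.3560 min.

18.36 min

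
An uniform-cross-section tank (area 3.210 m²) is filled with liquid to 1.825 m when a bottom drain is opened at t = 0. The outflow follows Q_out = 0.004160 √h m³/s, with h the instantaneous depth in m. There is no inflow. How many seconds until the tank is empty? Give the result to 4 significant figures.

A dh/dt = −Q_out = −0.004160 √h.
This is separable: 2 d(√h)/dt = −0.004160/A, so √h = √h₀ − (0.004160/(2A)) t.
Tank is empty when √h = 0: t_empty = 2A√h₀/0.004160.
t_empty = 2·3.210·√1.825/0.004160 = 6.42000·1.35093/0.004160 = 2084.84 s.

2085 s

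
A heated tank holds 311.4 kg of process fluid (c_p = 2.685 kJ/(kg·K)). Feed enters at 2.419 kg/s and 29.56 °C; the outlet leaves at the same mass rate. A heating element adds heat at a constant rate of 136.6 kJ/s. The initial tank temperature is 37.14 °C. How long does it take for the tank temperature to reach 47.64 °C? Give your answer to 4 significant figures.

Energy balance: M c_p dT/dt = ṁ c_p (T_in − T) + 136.6.
τ = M/ṁ = 128.731 s; T_ss = T_in + Q̇/(ṁ c_p) = 50.5915 °C.
T(t) = T_ss + (T₀ − T_ss) e^(−t/τ). Set T = 47.64:
e^(−t/τ) = (47.64 − 50.5915)/(37.14 − 50.5915) = 0.219419
t = −128.731 · ln(0.219419) = 195.256 s.

195.3 s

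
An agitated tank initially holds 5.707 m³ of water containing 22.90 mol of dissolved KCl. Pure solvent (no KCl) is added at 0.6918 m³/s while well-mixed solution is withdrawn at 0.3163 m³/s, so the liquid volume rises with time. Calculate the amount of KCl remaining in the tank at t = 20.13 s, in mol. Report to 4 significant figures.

11.25 mol

Total volume: dV/dt = Q_in − Q_out = 0.375500 m³/s, so V(t) = 5.707 + 0.375500 t and V(20.13) = 13.2658 m³.
Solute balance: dm/dt = 0 − Q_out C = −Q_out m/V(t).
Separate: dm/m = −Q_out dt/V(t) ⇒ ln(m/m₀) = −(Q_out/(Q_in−Q_out)) ln(V/V₀).
m = m₀ (V₀/V)^(Q_out/(Q_in−Q_out)) = 22.90 × (5.707/13.2658)^(0.842344) = 11.2529 mol.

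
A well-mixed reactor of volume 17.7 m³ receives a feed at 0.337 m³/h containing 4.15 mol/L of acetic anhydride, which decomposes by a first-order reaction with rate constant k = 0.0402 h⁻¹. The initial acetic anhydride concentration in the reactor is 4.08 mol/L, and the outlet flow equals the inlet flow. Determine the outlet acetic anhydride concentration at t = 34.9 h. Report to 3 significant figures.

Accumulation = in − out − consumed: V dC/dt = Q C_in − Q C − k V C.
dC/dt = (Q/V) C_in − (Q/V + k) C; effective rate a = Q/V + k = 0.019040 + 0.0402 = 0.059240 h⁻¹.
C_ss = Q C_in/(Q + kV) = 1.3338 mol/L; C(t) = C_ss + (C₀ − C_ss) e^(−a t).
C(34.9) = 1.3338 + (2.7462)·e^(−0.059240·34.9) = 1.3338 + (2.7462)·0.12651 = 1.6812 mol/L.

1.68 mol/L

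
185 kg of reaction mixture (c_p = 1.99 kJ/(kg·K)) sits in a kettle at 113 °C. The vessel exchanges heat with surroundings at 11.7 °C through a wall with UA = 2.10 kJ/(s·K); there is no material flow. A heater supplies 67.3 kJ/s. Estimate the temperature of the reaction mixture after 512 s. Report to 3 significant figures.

47.5 °C

Unsteady energy balance on the tank contents: M c_p dT/dt = −UA(T − T_amb) + Q̇.
dT/dt = (T_ss − T)/τ with T_ss = T_amb + Q̇/UA = 11.7 + 67.3/2.10 = 43.748 °C, τ = M c_p/UA = 185·1.99/2.10 = 175.31 s.
T approaches T_ss exponentially: T(t) = T_ss + (T₀ − T_ss) e^(−t/τ).
T(512) = 43.748 + (69.252)·0.053904 = 47.481 °C.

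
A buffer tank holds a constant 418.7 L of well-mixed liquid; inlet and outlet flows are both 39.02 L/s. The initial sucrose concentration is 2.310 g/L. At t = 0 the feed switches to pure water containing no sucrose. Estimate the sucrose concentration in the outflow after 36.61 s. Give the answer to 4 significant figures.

0.07619 g/L

Accumulation = in − out for the solute gives V dC/dt = Q(C_in − C).
So dC/dt = (C_in − C)/τ with τ = V/Q = 418.7/39.02 = 10.7304 s.
C approaches C_in exponentially: C(t) = C_in + (C₀ − C_in) e^(−t/τ).
C(36.61) = 0 + (2.310 − 0)·e^(−36.61/10.7304) = 0 + (2.31000)·0.0329817 = 0.0761876 g/L.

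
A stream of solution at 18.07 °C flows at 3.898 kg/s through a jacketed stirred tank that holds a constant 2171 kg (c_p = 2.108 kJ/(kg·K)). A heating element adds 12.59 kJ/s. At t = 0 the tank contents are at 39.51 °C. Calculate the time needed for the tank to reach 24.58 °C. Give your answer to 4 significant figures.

772.0 s

First-law balance (no shaft work): M c_p dT/dt = ṁ c_p (T_in − T) + 12.59.
τ = M/ṁ = 556.952 s; T_ss = T_in + Q̇/(ṁ c_p) = 19.6022 °C.
T(t) = T_ss + (T₀ − T_ss) e^(−t/τ). Set T = 24.58:
e^(−t/τ) = (24.58 − 19.6022)/(39.51 − 19.6022) = 0.250043
t = −556.952 · ln(0.250043) = 772.004 s.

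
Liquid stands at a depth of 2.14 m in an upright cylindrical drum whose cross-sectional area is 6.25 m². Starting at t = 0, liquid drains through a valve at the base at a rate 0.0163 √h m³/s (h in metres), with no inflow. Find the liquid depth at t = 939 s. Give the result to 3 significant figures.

0.0568 m

With no inflow, A dh/dt = −0.0163 √h.
∫ h^(−1/2) dh = −(0.0163/A) ∫ dt, giving 2√h = 2√h₀ − (0.0163/A) t.
√h = √2.14 − 0.0163·939/(2·6.25) = 1.4629 − 1.2245 = 0.23842.
h = 0.23842² = 0.056843 m.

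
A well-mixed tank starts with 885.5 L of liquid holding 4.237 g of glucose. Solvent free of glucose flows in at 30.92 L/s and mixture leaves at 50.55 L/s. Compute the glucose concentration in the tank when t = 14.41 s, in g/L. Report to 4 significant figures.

0.002610 g/L

Let m(t) be the amount of glucose. Volume: V(t) = V₀ + (Q_in − Q_out) t = 885.5 − 19.6300 t; V(14.41) = 602.632 L.
Species balance (pure solvent in): dm/dt = −Q_out · m/V(t).
Separate: dm/m = −Q_out dt/V(t) ⇒ ln(m/m₀) = −(Q_out/(Q_in−Q_out)) ln(V/V₀).
m = m₀ (V₀/V)^(Q_out/(Q_in−Q_out)) = 4.237 × (885.5/602.632)^(-2.57514) = 1.57275 g.
C = m/V = 1.57275/602.632 = 0.00260979 g/L.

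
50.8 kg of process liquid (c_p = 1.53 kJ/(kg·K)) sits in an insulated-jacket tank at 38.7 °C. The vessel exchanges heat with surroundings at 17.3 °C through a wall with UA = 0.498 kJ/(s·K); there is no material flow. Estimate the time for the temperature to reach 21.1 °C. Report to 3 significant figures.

270 s

First-law balance (no shaft work): M c_p dT/dt = −UA(T − T_amb).
τ = M c_p/UA = 156.07 s; T_ss = T_amb = 17.300 °C.
T(t) = T_ss + (T₀ − T_ss)e^(−t/τ); set T = 21.1:
t = −τ ln[(T − T_ss)/(T₀ − T_ss)] = −156.07 · ln(0.17757) = 269.75 s.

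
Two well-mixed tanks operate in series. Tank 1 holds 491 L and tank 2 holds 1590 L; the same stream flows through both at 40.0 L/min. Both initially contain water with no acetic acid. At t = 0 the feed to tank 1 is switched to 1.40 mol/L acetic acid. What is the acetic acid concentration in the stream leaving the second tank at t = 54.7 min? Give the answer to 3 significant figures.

Species balance on tank i: dCᵢ/dt = (Cᵢ₋₁ − Cᵢ)/τᵢ with τᵢ = Vᵢ/Q.
τ₁ = 491/40.0 = 12.275 min; τ₂ = 1590/40.0 = 39.750 min.
Solving the cascade with C₁(0)=C₂(0)=0 gives C₂(t) = C_in[1 − (τ₁ e^(−t/τ₁) − τ₂ e^(−t/τ₂))/(τ₁ − τ₂)].
At t = 54.7: e^(−t/τ₁) = 0.011606, e^(−t/τ₂) = 0.25256.
C₂ = 1.40·[1 − (12.275·0.011606 − 39.750·0.25256)/(-27.475)] = 1.40·0.63979 = 0.89570 mol/L.

0.896 mol/L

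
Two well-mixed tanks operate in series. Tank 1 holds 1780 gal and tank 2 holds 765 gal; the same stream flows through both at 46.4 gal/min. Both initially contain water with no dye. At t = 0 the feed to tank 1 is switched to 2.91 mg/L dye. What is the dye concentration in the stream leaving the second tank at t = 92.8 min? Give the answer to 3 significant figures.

2.46 mg/L

Time constants: τᵢ = Vᵢ/Q for each well-mixed tank.
τ₁ = 1780/46.4 = 38.362 min; τ₂ = 765/46.4 = 16.487 min.
Tank 1: C₁ = C_in(1 − e^(−t/τ₁)). Tank 2 (τ₁ ≠ τ₂): C₂ = C_in[1 − (τ₁ e^(−t/τ₁) − τ₂ e^(−t/τ₂))/(τ₁ − τ₂)].
At t = 92.8: e^(−t/τ₁) = 0.089006, e^(−t/τ₂) = 0.0035934.
C₂ = 2.91·[1 − (38.362·0.089006 − 16.487·0.0035934)/(21.875)] = 2.91·0.84662 = 2.4637 mg/L.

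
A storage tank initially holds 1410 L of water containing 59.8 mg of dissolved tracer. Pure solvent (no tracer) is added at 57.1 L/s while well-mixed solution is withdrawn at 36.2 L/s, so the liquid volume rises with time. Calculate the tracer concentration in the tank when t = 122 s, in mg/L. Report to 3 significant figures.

Total volume: dV/dt = Q_in − Q_out = 20.900 L/s, so V(t) = 1410 + 20.900 t and V(122) = 3959.8 L.
No tracer enters, so dm/dt = −Q_out · (m/V).
Separate: dm/m = −Q_out dt/V(t) ⇒ ln(m/m₀) = −(Q_out/(Q_in−Q_out)) ln(V/V₀).
m = m₀ (V₀/V)^(Q_out/(Q_in−Q_out)) = 59.8 × (1410/3959.8)^(1.7321) = 9.9989 mg.
C = m/V = 9.9989/3959.8 = 0.0025251 mg/L.

0.00253 mg/L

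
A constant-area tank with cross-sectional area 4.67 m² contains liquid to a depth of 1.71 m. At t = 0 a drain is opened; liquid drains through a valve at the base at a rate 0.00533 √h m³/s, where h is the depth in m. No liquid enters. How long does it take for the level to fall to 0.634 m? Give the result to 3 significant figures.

With no inflow, A dh/dt = −0.00533 √h.
∫ h^(−1/2) dh = −(0.00533/A) ∫ dt, giving 2√h = 2√h₀ − (0.00533/A) t.
t = 2A(√h₀ − √h)/0.00533 = 2·4.67·(√1.71 − √0.634)/0.00533
  = 9.3400 × (1.3077 − 0.79624) / 0.00533 = 896.20 s.

896 s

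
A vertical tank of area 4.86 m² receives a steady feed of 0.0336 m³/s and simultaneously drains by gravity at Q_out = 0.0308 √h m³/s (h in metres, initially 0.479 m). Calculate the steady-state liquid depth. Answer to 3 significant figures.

1.19 m

Level balance: A dh/dt = 0.0336 − 0.0308 √h. Setting dh/dt = 0:
Q_in = 0.0308 √h_ss ⇒ √h_ss = 0.0336/0.0308 = 1.0909.
h_ss = 1.0909² = 1.1901 m. (Since h₀ = 0.479 m < h_ss, the level will rise toward this value.)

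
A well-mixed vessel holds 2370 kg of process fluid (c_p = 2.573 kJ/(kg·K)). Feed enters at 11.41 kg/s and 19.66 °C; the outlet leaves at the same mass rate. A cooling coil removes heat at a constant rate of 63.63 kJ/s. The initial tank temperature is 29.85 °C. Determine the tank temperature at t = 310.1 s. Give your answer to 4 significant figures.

M c_p dT/dt = ṁ c_p (T_in − T) − Q̇.
Rearrange: dT/dt = (T_ss − T)/τ with τ = M/ṁ = 207.713 s and T_ss = T_in − Q̇/(ṁ c_p) = 17.4926 °C.
This is linear first-order; T(t) = T_ss + (T₀ − T_ss) e^(−t/τ).
T(310.1) = 17.4926 + (12.3574)·e^(−310.1/207.713) = 17.4926 + (12.3574)·0.224714 = 20.2695 °C.

20.27 °C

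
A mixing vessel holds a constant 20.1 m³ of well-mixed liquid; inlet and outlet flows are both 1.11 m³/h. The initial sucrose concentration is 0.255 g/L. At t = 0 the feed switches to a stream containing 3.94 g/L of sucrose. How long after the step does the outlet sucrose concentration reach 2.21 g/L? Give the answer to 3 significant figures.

Unsteady species balance (constant V, well mixed): V dC/dt = Q(C_in − C), so τ = V/Q = 18.108 h.
C(t) = C_in + (C₀ − C_in) e^(−t/τ). Set C = 2.21 and solve for t:
e^(−t/τ) = (C − C_in)/(C₀ − C_in) = (2.21 − 3.94)/(0.255 − 3.94) = 0.46947
t = −τ ln(…) = 18.108 × 0.75615 = 13.692 h.

13.7 h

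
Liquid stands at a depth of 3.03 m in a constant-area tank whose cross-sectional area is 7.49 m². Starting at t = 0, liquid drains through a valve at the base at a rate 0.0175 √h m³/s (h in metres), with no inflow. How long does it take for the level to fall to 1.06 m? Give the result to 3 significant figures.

Accumulation of liquid (constant cross-section A): A dh/dt = −0.0175 √h.
∫ h^(−1/2) dh = −(0.0175/A) ∫ dt, giving 2√h = 2√h₀ − (0.0175/A) t.
t = 2A(√h₀ − √h)/0.0175 = 2·7.49·(√3.03 − √1.06)/0.0175
  = 14.980 × (1.7407 − 1.0296) / 0.0175 = 608.72 s.

609 s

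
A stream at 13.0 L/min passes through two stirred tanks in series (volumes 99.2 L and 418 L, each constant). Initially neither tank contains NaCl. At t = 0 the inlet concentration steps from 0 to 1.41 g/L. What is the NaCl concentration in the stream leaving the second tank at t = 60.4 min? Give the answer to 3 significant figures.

Each tank obeys Vᵢ dCᵢ/dt = Q(Cᵢ₋₁ − Cᵢ), so τᵢ = Vᵢ/Q.
τ₁ = 99.2/13.0 = 7.6308 min; τ₂ = 418/13.0 = 32.154 min.
Tank 1: C₁ = C_in(1 − e^(−t/τ₁)). Tank 2 (τ₁ ≠ τ₂): C₂ = C_in[1 − (τ₁ e^(−t/τ₁) − τ₂ e^(−t/τ₂))/(τ₁ − τ₂)].
At t = 60.4: e^(−t/τ₁) = 0.00036511, e^(−t/τ₂) = 0.15282.
C₂ = 1.41·[1 − (7.6308·0.00036511 − 32.154·0.15282)/(-24.523)] = 1.41·0.79974 = 1.1276 g/L.

1.13 g/L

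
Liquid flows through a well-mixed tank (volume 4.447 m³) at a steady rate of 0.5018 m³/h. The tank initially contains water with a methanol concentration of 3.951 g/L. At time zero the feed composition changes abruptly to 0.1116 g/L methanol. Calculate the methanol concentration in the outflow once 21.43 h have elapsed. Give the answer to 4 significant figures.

0.4536 g/L

Unsteady species balance (constant V, well mixed): V dC/dt = Q(C_in − C).
Time constant τ = V/Q = 4.447/0.5018 = 8.86210 h.
Solution: C(t) = C_in + (C₀ − C_in) e^(−t/τ).
C(21.43) = 0.1116 + (3.951 − 0.1116)·e^(−21.43/8.86210) = 0.1116 + (3.83940)·0.0890851 = 0.453633 g/L.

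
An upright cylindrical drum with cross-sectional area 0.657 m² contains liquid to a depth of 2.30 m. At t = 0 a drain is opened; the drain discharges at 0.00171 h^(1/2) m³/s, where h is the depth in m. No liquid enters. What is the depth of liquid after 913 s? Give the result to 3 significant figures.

With no inflow, A dh/dt = −0.00171 √h.
Separate and integrate: 2(√h − √h₀) = −(0.00171/A) t.
√h = √2.30 − 0.00171·913/(2·0.657) = 1.5166 − 1.1882 = 0.32842.
h = 0.32842² = 0.10786 m.

0.108 m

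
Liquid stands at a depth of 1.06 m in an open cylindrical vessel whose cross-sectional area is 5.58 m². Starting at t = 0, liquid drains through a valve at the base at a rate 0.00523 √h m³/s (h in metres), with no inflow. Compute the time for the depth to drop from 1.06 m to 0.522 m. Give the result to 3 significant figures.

655 s

With no inflow, A dh/dt = −0.00523 √h.
∫ h^(−1/2) dh = −(0.00523/A) ∫ dt, giving 2√h = 2√h₀ − (0.00523/A) t.
t = 2A(√h₀ − √h)/0.00523 = 2·5.58·(√1.06 − √0.522)/0.00523
  = 11.160 × (1.0296 − 0.72250) / 0.00523 = 655.23 s.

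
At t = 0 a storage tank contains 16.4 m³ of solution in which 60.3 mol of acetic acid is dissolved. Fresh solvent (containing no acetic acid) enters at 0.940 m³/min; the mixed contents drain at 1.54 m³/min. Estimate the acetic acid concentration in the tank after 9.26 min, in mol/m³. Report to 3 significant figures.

1.92 mol/m³

Let m(t) be the amount of acetic acid. Volume: V(t) = V₀ + (Q_in − Q_out) t = 16.4 − 0.60000 t; V(9.26) = 10.844 m³.
No acetic acid enters, so dm/dt = −Q_out · (m/V).
Separate: dm/m = −Q_out dt/V(t) ⇒ ln(m/m₀) = −(Q_out/(Q_in−Q_out)) ln(V/V₀).
m = m₀ (V₀/V)^(Q_out/(Q_in−Q_out)) = 60.3 × (16.4/10.844)^(-2.5667) = 20.855 mol.
C = m/V = 20.855/10.844 = 1.9232 mol/m³.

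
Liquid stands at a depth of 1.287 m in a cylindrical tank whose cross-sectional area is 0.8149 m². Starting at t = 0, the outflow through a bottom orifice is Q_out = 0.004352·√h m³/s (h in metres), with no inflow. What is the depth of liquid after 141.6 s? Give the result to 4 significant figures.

A dh/dt = −Q_out = −0.004352 √h.
∫ h^(−1/2) dh = −(0.004352/A) ∫ dt, giving 2√h = 2√h₀ − (0.004352/A) t.
√h = √1.287 − 0.004352·141.6/(2·0.8149) = 1.13446 − 0.378110 = 0.756351.
h = 0.756351² = 0.572066 m.

0.5721 m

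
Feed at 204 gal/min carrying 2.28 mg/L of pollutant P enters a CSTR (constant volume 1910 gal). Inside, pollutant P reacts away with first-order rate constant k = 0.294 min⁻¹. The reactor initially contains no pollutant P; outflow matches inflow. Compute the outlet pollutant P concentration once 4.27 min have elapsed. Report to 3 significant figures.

V dC/dt = Q(C_in − C) − k V C.
This is linear with rate a = Q/V + k = 0.40081 min⁻¹.
C_ss = Q C_in/(Q + kV) = 0.60757 mg/L; C(t) = C_ss + (C₀ − C_ss) e^(−a t).
C(4.27) = 0.60757 + (-0.60757)·e^(−0.40081·4.27) = 0.60757 + (-0.60757)·0.18061 = 0.49784 mg/L.

0.498 mg/L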